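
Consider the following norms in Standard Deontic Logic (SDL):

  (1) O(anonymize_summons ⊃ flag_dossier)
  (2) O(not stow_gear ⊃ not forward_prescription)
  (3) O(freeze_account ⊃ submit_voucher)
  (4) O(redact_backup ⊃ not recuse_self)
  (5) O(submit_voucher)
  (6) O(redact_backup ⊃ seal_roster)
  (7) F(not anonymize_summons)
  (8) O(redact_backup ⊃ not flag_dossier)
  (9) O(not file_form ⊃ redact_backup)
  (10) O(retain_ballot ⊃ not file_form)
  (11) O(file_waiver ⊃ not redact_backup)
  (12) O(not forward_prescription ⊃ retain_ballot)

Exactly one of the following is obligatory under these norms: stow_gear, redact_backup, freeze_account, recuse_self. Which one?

stow_gear

Premise 7 is F(not anonymize_summons), i.e. O(anonymize_summons).
From O(anonymize_summons) and premise 1, O(anonymize_summons ⊃ flag_dossier), we obtain O(flag_dossier).
Premise 8 is O(redact_backup ⊃ not flag_dossier); contrapositively O(flag_dossier ⊃ not redact_backup). Since O(flag_dossier) holds, K gives O(not redact_backup).
Premise 9 is O(not file_form ⊃ redact_backup); contrapositively O(not redact_backup ⊃ file_form). Since O(not redact_backup) holds, K gives O(file_form).
The contrapositive of premise 10 (O(retain_ballot ⊃ not file_form)) is O(file_form ⊃ not retain_ballot), and O(file_form) is already established, so O(not retain_ballot).
Premise 12, O(not forward_prescription ⊃ retain_ballot), contraposes to O(not retain_ballot ⊃ forward_prescription); with O(not retain_ballot) we get O(forward_prescription).
Premise 2 is O(not stow_gear ⊃ not forward_prescription); contrapositively O(forward_prescription ⊃ stow_gear). Since O(forward_prescription) holds, K gives O(stow_gear).
So O(stow_gear) holds — stow_gear is obligatory. None of the other listed options is made obligatory by any chain of premises.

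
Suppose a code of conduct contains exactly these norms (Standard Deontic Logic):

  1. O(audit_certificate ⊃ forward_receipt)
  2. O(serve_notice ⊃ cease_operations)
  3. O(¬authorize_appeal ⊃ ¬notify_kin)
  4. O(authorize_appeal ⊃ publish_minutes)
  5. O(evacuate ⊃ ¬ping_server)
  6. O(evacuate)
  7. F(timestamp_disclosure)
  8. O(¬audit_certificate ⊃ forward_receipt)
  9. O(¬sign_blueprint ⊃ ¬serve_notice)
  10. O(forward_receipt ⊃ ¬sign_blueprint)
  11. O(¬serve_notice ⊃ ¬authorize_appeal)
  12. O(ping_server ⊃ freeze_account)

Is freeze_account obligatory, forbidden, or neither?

Neither

Premise 12 is O(ping_server ⊃ freeze_account), but O(ping_server) is not derivable from the premises, so it does not yield O(freeze_account).
No premise or chain of K-axiom applications forces O(freeze_account), and none forces O(¬freeze_account). So freeze_account is neither obligatory nor forbidden under these norms.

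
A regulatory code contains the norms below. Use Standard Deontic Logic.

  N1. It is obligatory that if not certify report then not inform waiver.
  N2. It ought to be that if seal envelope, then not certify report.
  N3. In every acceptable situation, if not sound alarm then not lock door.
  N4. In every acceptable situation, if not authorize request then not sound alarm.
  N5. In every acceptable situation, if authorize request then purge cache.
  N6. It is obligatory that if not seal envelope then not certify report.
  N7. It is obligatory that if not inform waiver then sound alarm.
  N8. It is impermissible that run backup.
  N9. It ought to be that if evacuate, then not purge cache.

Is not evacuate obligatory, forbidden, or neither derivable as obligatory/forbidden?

Obligatory

By case analysis on ¬seal_envelope: premise 6 gives O(¬seal_envelope → ¬certify_report) and premise 2 gives O(seal_envelope → ¬certify_report), so O(¬certify_report) either way.
Applying K to premise 1 (O(¬certify_report → ¬inform_waiver)) and O(¬certify_report) yields O(¬inform_waiver).
Applying K to premise 7 (O(¬inform_waiver → sound_alarm)) and O(¬inform_waiver) yields O(sound_alarm).
Premise 4 is O(¬authorize_request → ¬sound_alarm); contrapositively O(sound_alarm → authorize_request). Since O(sound_alarm) holds, K gives O(authorize_request).
Premise 5 is O(authorize_request → purge_cache); since O(authorize_request), deontic closure gives O(purge_cache).
The contrapositive of premise 9 (O(evacuate → ¬purge_cache)) is O(purge_cache → ¬evacuate), and O(purge_cache) is already established, so O(¬evacuate).
Premises 3, 8 do not contribute to this derivation.
Hence ¬evacuate is obligatory.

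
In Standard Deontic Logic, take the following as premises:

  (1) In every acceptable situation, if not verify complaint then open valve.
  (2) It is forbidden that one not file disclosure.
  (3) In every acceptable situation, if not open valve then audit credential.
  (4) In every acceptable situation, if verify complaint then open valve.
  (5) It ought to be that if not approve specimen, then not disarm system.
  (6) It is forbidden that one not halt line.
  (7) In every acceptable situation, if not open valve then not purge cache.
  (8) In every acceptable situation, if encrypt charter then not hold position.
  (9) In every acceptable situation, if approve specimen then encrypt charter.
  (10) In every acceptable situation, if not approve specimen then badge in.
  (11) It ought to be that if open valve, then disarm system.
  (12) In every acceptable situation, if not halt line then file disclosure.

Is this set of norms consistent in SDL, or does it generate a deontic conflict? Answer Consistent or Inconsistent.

Consistent

Premise 12 is O(¬halt_line → file_disclosure); even if O(file_disclosure) held, inferring O(¬halt_line) would be affirming the consequent — invalid.
So O(¬halt_line) is not derivable, and the apparent clash with O(halt_line) does not arise.
A world satisfying every obligation exists (e.g. approve_specimen=true, audit_credential=false, badge_in=false, disarm_system=true, encrypt_charter=true, file_disclosure=true, halt_line=true, hold_position=false, open_valve=true, purge_cache=false, verify_complaint=false); no atom is both obligatory and forbidden, so the set is consistent.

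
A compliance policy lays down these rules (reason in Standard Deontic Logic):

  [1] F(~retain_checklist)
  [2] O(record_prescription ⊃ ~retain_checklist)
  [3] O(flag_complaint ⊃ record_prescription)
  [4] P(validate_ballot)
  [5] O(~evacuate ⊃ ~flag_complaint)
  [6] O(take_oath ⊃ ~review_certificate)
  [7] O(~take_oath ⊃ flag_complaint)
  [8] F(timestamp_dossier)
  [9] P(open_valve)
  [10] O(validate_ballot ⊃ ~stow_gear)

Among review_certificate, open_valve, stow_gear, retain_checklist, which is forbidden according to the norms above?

review_certificate

F(~retain_checklist) at premise 1 means O(retain_checklist).
Premise 2 is O(record_prescription ⊃ ~retain_checklist); contrapositively O(retain_checklist ⊃ ~record_prescription). Since O(retain_checklist) holds, K gives O(~record_prescription).
The contrapositive of premise 3 (O(flag_complaint ⊃ record_prescription)) is O(~record_prescription ⊃ ~flag_complaint), and O(~record_prescription) is already established, so O(~flag_complaint).
Premise 7, O(~take_oath ⊃ flag_complaint), contraposes to O(~flag_complaint ⊃ take_oath); with O(~flag_complaint) we get O(take_oath).
Applying K to premise 6 (O(take_oath ⊃ ~review_certificate)) and O(take_oath) yields O(~review_certificate).
So O(~review_certificate) holds, i.e. review_certificate is forbidden. None of the other listed options is forbidden under the premises.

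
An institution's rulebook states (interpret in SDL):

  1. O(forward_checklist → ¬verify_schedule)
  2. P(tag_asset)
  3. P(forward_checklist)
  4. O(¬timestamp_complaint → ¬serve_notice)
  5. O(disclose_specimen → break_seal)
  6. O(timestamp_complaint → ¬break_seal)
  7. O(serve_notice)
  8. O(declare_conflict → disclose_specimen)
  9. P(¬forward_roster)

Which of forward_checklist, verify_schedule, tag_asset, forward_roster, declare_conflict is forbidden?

Premise 7 states O(serve_notice) outright.
Premise 4, O(¬timestamp_complaint → ¬serve_notice), contraposes to O(serve_notice → timestamp_complaint); with O(serve_notice) we get O(timestamp_complaint).
Premise 6 is O(timestamp_complaint → ¬break_seal); since O(timestamp_complaint), deontic closure gives O(¬break_seal).
Premise 5, O(disclose_specimen → break_seal), contraposes to O(¬break_seal → ¬disclose_specimen); with O(¬break_seal) we get O(¬disclose_specimen).
The contrapositive of premise 8 (O(declare_conflict → disclose_specimen)) is O(¬disclose_specimen → ¬declare_conflict), and O(¬disclose_specimen) is already established, so O(¬declare_conflict).
So O(¬declare_conflict) holds, i.e. declare_conflict is forbidden. None of the other listed options is forbidden under the premises.

declare_conflict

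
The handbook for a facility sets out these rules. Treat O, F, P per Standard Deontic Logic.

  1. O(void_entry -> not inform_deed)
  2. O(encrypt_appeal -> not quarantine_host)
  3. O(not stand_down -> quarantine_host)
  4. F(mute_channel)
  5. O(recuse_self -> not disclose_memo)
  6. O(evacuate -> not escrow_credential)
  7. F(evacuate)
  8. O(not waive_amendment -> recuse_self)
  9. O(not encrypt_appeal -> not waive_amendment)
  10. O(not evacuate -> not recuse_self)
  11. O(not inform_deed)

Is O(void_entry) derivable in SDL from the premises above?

No

Premise 1 is O(void_entry -> not inform_deed); even if O(not inform_deed) held, inferring O(void_entry) would be affirming the consequent — invalid.
No other premise forces O(void_entry). An ideal world satisfying every premise can still have void_entry false, so O(void_entry) is not derivable.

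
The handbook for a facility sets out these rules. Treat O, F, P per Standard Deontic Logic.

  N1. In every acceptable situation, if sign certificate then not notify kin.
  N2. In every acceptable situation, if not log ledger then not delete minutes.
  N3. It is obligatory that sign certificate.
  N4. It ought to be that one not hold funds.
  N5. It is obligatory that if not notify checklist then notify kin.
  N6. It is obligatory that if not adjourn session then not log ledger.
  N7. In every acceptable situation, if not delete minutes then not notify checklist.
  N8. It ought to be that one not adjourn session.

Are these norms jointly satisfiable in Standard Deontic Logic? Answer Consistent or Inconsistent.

Premise 3 states O(sign_certificate) outright.
With premise 1, O(sign_certificate → ¬notify_kin), the K-axiom yields O(¬notify_kin).
The contrapositive of premise 5 (O(¬notify_checklist → notify_kin)) is O(¬notify_kin → notify_checklist), and O(¬notify_kin) is already established, so O(notify_checklist).
The contrapositive of premise 7 (O(¬delete_minutes → ¬notify_checklist)) is O(notify_checklist → delete_minutes), and O(notify_checklist) is already established, so O(delete_minutes).
The contrapositive of premise 2 (O(¬log_ledger → ¬delete_minutes)) is O(delete_minutes → log_ledger), and O(delete_minutes) is already established, so O(log_ledger).
Premise 6 is O(¬adjourn_session → ¬log_ledger); contrapositively O(log_ledger → adjourn_session). Since O(log_ledger) holds, K gives O(adjourn_session).
But premise 8 directly asserts O(¬adjourn_session).
We now have both O(adjourn_session) and O(¬adjourn_session) — adjourn_session is simultaneously obligatory and forbidden, violating the D-axiom.

Inconsistent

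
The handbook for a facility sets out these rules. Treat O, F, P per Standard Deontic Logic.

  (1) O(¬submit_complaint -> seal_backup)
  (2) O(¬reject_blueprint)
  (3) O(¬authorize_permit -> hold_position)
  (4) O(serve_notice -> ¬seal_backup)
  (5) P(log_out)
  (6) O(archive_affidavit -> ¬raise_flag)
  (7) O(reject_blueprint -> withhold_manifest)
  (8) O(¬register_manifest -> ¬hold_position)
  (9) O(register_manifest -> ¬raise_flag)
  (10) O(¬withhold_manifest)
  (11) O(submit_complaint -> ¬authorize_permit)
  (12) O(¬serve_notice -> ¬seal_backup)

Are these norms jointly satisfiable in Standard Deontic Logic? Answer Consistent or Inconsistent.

Consistent

Premise 7 is O(reject_blueprint -> withhold_manifest), but O(reject_blueprint) is not derivable from the premises, so it does not yield O(withhold_manifest).
So O(withhold_manifest) is not derivable, and the apparent clash with O(¬withhold_manifest) does not arise.
A world satisfying every obligation exists (e.g. archive_affidavit=false, authorize_permit=false, hold_position=true, log_out=false, raise_flag=false, register_manifest=true, reject_blueprint=false, seal_backup=false, serve_notice=false, submit_complaint=true, withhold_manifest=false); no atom is both obligatory and forbidden, so the set is consistent.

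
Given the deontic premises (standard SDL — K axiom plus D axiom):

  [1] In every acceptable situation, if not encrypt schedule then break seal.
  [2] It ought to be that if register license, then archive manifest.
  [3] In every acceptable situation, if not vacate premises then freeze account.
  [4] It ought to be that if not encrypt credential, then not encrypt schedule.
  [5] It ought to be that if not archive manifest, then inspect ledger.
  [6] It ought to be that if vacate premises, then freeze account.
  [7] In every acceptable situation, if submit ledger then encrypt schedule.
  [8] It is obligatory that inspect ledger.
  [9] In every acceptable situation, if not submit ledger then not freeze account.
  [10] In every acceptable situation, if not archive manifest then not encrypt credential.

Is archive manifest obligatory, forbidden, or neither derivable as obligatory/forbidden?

Obligatory

Premises 3 and 6 cover both cases: O(¬vacate_premises → freeze_account) and O(vacate_premises → freeze_account). Since ¬vacate_premises ∨ vacate_premises is a tautology, O(freeze_account) follows.
The contrapositive of premise 9 (O(¬submit_ledger → ¬freeze_account)) is O(freeze_account → submit_ledger), and O(freeze_account) is already established, so O(submit_ledger).
From O(submit_ledger) and premise 7, O(submit_ledger → encrypt_schedule), we obtain O(encrypt_schedule).
Premise 4, O(¬encrypt_credential → ¬encrypt_schedule), contraposes to O(encrypt_schedule → encrypt_credential); with O(encrypt_schedule) we get O(encrypt_credential).
Premise 10 is O(¬archive_manifest → ¬encrypt_credential); contrapositively O(encrypt_credential → archive_manifest). Since O(encrypt_credential) holds, K gives O(archive_manifest).
Premises 1, 2, 5, 8 do not contribute to this derivation.
Hence archive_manifest is obligatory.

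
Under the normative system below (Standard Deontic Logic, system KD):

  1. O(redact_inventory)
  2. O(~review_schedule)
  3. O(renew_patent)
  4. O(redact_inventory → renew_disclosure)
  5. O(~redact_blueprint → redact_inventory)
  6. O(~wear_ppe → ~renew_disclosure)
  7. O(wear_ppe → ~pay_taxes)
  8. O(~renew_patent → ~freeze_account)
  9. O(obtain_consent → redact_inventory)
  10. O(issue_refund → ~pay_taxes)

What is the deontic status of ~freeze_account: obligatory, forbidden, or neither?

Neither

Premise 8 is O(~renew_patent → ~freeze_account), but O(~renew_patent) is not derivable from the premises, so it does not yield O(~freeze_account).
No premise or chain of K-axiom applications forces O(~freeze_account), and none forces O(freeze_account). So ~freeze_account is neither obligatory nor forbidden under these norms.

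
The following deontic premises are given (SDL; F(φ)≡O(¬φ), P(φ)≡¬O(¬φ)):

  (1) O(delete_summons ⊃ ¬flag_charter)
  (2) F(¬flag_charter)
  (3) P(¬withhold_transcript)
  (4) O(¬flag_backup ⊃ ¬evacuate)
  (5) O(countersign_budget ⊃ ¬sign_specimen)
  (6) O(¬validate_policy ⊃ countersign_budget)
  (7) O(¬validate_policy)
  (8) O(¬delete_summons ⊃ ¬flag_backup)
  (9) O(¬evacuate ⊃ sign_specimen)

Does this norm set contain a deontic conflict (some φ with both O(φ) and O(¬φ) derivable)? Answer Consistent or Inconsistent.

Inconsistent

Premise 2 is F(¬flag_charter), i.e. O(flag_charter).
The contrapositive of premise 1 (O(delete_summons ⊃ ¬flag_charter)) is O(flag_charter ⊃ ¬delete_summons), and O(flag_charter) is already established, so O(¬delete_summons).
From O(¬delete_summons) and premise 8, O(¬delete_summons ⊃ ¬flag_backup), we obtain O(¬flag_backup).
With premise 4, O(¬flag_backup ⊃ ¬evacuate), the K-axiom yields O(¬evacuate).
With premise 9, O(¬evacuate ⊃ sign_specimen), the K-axiom yields O(sign_specimen).
Premise 5, O(countersign_budget ⊃ ¬sign_specimen), contraposes to O(sign_specimen ⊃ ¬countersign_budget); with O(sign_specimen) we get O(¬countersign_budget).
The contrapositive of premise 6 (O(¬validate_policy ⊃ countersign_budget)) is O(¬countersign_budget ⊃ validate_policy), and O(¬countersign_budget) is already established, so O(validate_policy).
But premise 7 directly asserts O(¬validate_policy).
We now have both O(validate_policy) and O(¬validate_policy) — validate_policy is simultaneously obligatory and forbidden, violating the D-axiom.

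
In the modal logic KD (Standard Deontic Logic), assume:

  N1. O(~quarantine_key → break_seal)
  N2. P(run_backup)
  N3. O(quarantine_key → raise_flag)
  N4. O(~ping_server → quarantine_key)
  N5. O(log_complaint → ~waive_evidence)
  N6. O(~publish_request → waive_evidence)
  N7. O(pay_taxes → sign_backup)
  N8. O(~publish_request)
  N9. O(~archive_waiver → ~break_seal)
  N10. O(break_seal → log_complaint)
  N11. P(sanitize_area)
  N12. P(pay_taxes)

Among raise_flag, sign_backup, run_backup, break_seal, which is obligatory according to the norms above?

Premise 8 gives O(~publish_request).
Applying K to premise 6 (O(~publish_request → waive_evidence)) and O(~publish_request) yields O(waive_evidence).
Premise 5 is O(log_complaint → ~waive_evidence); contrapositively O(waive_evidence → ~log_complaint). Since O(waive_evidence) holds, K gives O(~log_complaint).
Premise 10, O(break_seal → log_complaint), contraposes to O(~log_complaint → ~break_seal); with O(~log_complaint) we get O(~break_seal).
Premise 1 is O(~quarantine_key → break_seal); contrapositively O(~break_seal → quarantine_key). Since O(~break_seal) holds, K gives O(quarantine_key).
From O(quarantine_key) and premise 3, O(quarantine_key → raise_flag), we obtain O(raise_flag).
So O(raise_flag) holds — raise_flag is obligatory. None of the other listed options is made obligatory by any chain of premises.

raise_flag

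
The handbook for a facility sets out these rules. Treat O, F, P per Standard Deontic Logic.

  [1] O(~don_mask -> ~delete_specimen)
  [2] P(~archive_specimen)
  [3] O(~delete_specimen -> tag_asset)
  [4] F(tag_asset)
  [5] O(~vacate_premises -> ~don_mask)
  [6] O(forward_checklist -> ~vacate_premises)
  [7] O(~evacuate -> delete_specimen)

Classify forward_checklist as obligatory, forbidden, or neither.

F(tag_asset) at premise 4 means O(~tag_asset).
The contrapositive of premise 3 (O(~delete_specimen -> tag_asset)) is O(~tag_asset -> delete_specimen), and O(~tag_asset) is already established, so O(delete_specimen).
Premise 1, O(~don_mask -> ~delete_specimen), contraposes to O(delete_specimen -> don_mask); with O(delete_specimen) we get O(don_mask).
Premise 5, O(~vacate_premises -> ~don_mask), contraposes to O(don_mask -> vacate_premises); with O(don_mask) we get O(vacate_premises).
Premise 6, O(forward_checklist -> ~vacate_premises), contraposes to O(vacate_premises -> ~forward_checklist); with O(vacate_premises) we get O(~forward_checklist).
Premises 2, 7 do not contribute to this derivation.
Thus O(~forward_checklist), which is F(forward_checklist): forward_checklist is forbidden.

Forbidden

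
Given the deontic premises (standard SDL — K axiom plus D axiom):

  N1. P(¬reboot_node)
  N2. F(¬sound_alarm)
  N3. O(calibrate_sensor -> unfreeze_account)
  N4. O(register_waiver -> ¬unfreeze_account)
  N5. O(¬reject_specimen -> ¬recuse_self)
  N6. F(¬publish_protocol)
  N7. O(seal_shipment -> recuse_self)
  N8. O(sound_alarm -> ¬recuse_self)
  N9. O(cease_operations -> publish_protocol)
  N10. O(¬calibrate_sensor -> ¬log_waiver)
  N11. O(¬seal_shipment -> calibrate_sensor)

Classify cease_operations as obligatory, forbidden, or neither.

Neither

Premise 9 is O(cease_operations -> publish_protocol); even if O(publish_protocol) held, inferring O(cease_operations) would be affirming the consequent — invalid.
No premise or chain of K-axiom applications forces O(cease_operations), and none forces O(¬cease_operations). So cease_operations is neither obligatory nor forbidden under these norms.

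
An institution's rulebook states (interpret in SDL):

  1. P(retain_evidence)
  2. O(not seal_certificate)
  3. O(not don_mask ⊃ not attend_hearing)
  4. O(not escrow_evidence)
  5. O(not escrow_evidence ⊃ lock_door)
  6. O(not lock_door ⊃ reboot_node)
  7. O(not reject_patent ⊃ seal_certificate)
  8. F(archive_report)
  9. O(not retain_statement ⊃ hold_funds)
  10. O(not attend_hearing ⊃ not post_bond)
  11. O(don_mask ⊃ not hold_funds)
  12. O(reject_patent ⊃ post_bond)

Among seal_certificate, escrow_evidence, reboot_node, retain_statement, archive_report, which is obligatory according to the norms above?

Premise 2 states O(not seal_certificate) outright.
Premise 7 is O(not reject_patent ⊃ seal_certificate); contrapositively O(not seal_certificate ⊃ reject_patent). Since O(not seal_certificate) holds, K gives O(reject_patent).
Premise 12 is O(reject_patent ⊃ post_bond); since O(reject_patent), deontic closure gives O(post_bond).
Premise 10, O(not attend_hearing ⊃ not post_bond), contraposes to O(post_bond ⊃ attend_hearing); with O(post_bond) we get O(attend_hearing).
Premise 3 is O(not don_mask ⊃ not attend_hearing); contrapositively O(attend_hearing ⊃ don_mask). Since O(attend_hearing) holds, K gives O(don_mask).
Premise 11 is O(don_mask ⊃ not hold_funds); since O(don_mask), deontic closure gives O(not hold_funds).
Premise 9, O(not retain_statement ⊃ hold_funds), contraposes to O(not hold_funds ⊃ retain_statement); with O(not hold_funds) we get O(retain_statement).
So O(retain_statement) holds — retain_statement is obligatory. None of the other listed options is made obligatory by any chain of premises.

retain_statement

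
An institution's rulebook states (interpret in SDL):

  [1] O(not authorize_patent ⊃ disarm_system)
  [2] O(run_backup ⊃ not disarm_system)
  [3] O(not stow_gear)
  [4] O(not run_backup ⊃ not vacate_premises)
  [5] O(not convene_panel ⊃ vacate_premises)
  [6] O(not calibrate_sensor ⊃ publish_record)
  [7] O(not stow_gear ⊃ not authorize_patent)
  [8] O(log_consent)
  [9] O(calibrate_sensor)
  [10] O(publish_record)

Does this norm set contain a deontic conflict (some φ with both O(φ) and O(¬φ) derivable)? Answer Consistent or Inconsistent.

Premise 6 is O(not calibrate_sensor ⊃ publish_record); even if O(publish_record) held, inferring O(not calibrate_sensor) would be affirming the consequent — invalid.
So O(not calibrate_sensor) is not derivable, and the apparent clash with O(calibrate_sensor) does not arise.
A world satisfying every obligation exists (e.g. authorize_patent=false, calibrate_sensor=true, convene_panel=true, disarm_system=true, log_consent=true, publish_record=true, run_backup=false, stow_gear=false, vacate_premises=false); no atom is both obligatory and forbidden, so the set is consistent.

Consistent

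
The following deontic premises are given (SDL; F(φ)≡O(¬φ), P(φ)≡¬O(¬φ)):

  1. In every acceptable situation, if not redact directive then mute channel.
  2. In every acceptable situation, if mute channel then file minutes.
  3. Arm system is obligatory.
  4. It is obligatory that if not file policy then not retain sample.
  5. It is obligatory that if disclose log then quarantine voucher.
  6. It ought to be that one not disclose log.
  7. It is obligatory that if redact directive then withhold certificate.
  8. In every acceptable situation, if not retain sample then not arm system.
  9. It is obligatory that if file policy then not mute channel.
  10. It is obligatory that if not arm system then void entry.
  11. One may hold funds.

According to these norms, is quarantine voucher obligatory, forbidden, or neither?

Premise 5 is O(disclose_log → quarantine_voucher), but O(disclose_log) is not derivable from the premises, so it does not yield O(quarantine_voucher).
No premise or chain of K-axiom applications forces O(quarantine_voucher), and none forces O(¬quarantine_voucher). So quarantine_voucher is neither obligatory nor forbidden under these norms.

Neither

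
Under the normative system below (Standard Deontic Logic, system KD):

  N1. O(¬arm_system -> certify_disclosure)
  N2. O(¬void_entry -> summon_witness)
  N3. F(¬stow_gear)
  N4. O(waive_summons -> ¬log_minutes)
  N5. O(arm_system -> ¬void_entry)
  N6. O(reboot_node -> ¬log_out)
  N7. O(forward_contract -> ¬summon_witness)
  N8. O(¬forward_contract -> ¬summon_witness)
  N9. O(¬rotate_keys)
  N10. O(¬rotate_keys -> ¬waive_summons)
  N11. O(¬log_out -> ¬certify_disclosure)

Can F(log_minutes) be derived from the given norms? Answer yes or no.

Premise 4 is O(waive_summons -> ¬log_minutes), but O(waive_summons) is not derivable from the premises, so it does not yield O(¬log_minutes).
No other premise forces O(¬log_minutes). An ideal world satisfying every premise can still have log_minutes true, so F(log_minutes) is not derivable.

No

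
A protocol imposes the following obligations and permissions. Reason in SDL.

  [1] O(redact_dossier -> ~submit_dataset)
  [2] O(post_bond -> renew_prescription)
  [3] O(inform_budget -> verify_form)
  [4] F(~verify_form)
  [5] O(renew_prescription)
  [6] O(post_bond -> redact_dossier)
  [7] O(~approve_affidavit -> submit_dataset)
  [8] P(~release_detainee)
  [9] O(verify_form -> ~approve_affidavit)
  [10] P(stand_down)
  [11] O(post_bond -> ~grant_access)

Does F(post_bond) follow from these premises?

Premise 4, F(~verify_form), is equivalent to O(verify_form).
Applying K to premise 9 (O(verify_form -> ~approve_affidavit)) and O(verify_form) yields O(~approve_affidavit).
From O(~approve_affidavit) and premise 7, O(~approve_affidavit -> submit_dataset), we obtain O(submit_dataset).
Premise 1 is O(redact_dossier -> ~submit_dataset); contrapositively O(submit_dataset -> ~redact_dossier). Since O(submit_dataset) holds, K gives O(~redact_dossier).
The contrapositive of premise 6 (O(post_bond -> redact_dossier)) is O(~redact_dossier -> ~post_bond), and O(~redact_dossier) is already established, so O(~post_bond).
Premises 2, 3, 5, 8, 10, 11 do not contribute to this derivation.
So O(~post_bond) holds, i.e. F(post_bond). The claim follows.

Yes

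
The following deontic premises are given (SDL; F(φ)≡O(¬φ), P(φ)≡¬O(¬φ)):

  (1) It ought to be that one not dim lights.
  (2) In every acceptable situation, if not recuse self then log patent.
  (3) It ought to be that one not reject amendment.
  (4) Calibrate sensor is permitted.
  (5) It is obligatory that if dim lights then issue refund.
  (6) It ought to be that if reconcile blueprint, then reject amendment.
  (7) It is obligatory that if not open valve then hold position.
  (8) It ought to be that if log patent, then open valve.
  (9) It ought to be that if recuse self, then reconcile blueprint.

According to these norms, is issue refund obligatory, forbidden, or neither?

Neither

Premise 5 is O(dim_lights → issue_refund), but O(dim_lights) is not derivable from the premises, so it does not yield O(issue_refund).
No premise or chain of K-axiom applications forces O(issue_refund), and none forces O(¬issue_refund). So issue_refund is neither obligatory nor forbidden under these norms.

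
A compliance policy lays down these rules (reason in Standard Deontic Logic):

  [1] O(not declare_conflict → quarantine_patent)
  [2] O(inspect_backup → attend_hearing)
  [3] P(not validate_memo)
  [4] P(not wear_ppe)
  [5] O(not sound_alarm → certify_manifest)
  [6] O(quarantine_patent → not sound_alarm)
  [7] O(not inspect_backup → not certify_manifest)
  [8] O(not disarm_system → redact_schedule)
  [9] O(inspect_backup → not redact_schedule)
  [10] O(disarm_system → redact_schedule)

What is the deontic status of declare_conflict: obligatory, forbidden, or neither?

Obligatory

Premises 8 and 10 are O(not disarm_system → redact_schedule) and O(disarm_system → redact_schedule); every ideal world satisfies not disarm_system or disarm_system, so in either case redact_schedule holds — hence O(redact_schedule).
Premise 9, O(inspect_backup → not redact_schedule), contraposes to O(redact_schedule → not inspect_backup); with O(redact_schedule) we get O(not inspect_backup).
With premise 7, O(not inspect_backup → not certify_manifest), the K-axiom yields O(not certify_manifest).
Premise 5 is O(not sound_alarm → certify_manifest); contrapositively O(not certify_manifest → sound_alarm). Since O(not certify_manifest) holds, K gives O(sound_alarm).
The contrapositive of premise 6 (O(quarantine_patent → not sound_alarm)) is O(sound_alarm → not quarantine_patent), and O(sound_alarm) is already established, so O(not quarantine_patent).
The contrapositive of premise 1 (O(not declare_conflict → quarantine_patent)) is O(not quarantine_patent → declare_conflict), and O(not quarantine_patent) is already established, so O(declare_conflict).
Premises 2, 3, 4 do not contribute to this derivation.
Hence declare_conflict is obligatory.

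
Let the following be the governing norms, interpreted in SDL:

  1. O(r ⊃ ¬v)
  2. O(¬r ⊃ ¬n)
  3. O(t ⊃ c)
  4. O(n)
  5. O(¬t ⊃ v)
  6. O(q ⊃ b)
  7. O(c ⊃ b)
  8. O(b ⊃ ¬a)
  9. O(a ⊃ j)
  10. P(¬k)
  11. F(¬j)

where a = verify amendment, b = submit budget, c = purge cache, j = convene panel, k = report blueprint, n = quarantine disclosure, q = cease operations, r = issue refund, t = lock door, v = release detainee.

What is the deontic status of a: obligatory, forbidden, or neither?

Forbidden

Premise 4 gives O(n).
Premise 2, O(¬r ⊃ ¬n), contraposes to O(n ⊃ r); with O(n) we get O(r).
Premise 1 is O(r ⊃ ¬v); since O(r), deontic closure gives O(¬v).
The contrapositive of premise 5 (O(¬t ⊃ v)) is O(¬v ⊃ t), and O(¬v) is already established, so O(t).
From O(t) and premise 3, O(t ⊃ c), we obtain O(c).
With premise 7, O(c ⊃ b), the K-axiom yields O(b).
From O(b) and premise 8, O(b ⊃ ¬a), we obtain O(¬a).
Premises 6, 9, 10, 11 do not contribute to this derivation.
Thus O(¬a), which is F(a): a is forbidden.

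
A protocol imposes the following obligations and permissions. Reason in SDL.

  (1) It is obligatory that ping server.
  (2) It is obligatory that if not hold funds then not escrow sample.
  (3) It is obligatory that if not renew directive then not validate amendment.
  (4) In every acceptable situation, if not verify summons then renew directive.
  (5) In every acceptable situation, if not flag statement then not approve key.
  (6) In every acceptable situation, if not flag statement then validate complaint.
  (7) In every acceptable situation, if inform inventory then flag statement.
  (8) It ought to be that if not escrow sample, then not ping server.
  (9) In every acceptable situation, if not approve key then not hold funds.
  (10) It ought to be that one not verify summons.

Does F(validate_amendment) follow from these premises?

Premise 3 is O(¬renew_directive → ¬validate_amendment), but O(¬renew_directive) is not derivable from the premises, so it does not yield O(¬validate_amendment).
No other premise forces O(¬validate_amendment). An ideal world satisfying every premise can still have validate_amendment true, so F(validate_amendment) is not derivable.

No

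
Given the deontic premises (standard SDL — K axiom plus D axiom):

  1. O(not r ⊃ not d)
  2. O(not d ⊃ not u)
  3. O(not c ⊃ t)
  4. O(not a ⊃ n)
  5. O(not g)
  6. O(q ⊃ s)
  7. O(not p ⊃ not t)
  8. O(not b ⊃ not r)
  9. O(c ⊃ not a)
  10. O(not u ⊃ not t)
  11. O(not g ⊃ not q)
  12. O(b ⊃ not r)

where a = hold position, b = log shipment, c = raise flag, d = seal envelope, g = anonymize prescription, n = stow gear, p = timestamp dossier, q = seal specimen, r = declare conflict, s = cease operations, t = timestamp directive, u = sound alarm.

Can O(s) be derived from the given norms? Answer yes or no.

Premise 6 is O(q ⊃ s), but O(q) is not derivable from the premises, so it does not yield O(s).
No other premise forces O(s). An ideal world satisfying every premise can still have s false, so O(s) is not derivable.

No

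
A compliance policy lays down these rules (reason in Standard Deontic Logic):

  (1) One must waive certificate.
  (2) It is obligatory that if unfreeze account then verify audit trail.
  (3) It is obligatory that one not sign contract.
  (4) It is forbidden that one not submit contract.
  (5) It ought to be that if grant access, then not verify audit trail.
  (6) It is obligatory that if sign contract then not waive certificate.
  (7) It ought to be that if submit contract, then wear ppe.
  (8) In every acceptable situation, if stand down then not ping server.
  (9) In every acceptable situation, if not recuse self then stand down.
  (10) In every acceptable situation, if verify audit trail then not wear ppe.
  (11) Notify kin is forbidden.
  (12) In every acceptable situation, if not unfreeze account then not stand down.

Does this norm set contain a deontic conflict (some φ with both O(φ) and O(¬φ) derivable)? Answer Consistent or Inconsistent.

Premise 6 is O(sign_contract → ¬waive_certificate), but O(sign_contract) is not derivable from the premises, so it does not yield O(¬waive_certificate).
So O(¬waive_certificate) is not derivable, and the apparent clash with O(waive_certificate) does not arise.
A world satisfying every obligation exists (e.g. grant_access=false, notify_kin=false, ping_server=false, recuse_self=true, sign_contract=false, stand_down=false, submit_contract=true, unfreeze_account=false, verify_audit_trail=false, waive_certificate=true, wear_ppe=true); no atom is both obligatory and forbidden, so the set is consistent.

Consistent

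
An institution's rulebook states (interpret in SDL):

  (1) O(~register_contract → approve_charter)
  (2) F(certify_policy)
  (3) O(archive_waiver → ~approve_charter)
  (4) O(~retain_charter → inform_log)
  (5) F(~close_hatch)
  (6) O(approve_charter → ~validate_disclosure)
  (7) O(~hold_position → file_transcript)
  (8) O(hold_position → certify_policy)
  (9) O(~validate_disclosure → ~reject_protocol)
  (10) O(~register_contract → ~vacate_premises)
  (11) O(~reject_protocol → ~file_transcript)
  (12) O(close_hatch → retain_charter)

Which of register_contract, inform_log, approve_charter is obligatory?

Premise 2, F(certify_policy), is equivalent to O(~certify_policy).
Premise 8 is O(hold_position → certify_policy); contrapositively O(~certify_policy → ~hold_position). Since O(~certify_policy) holds, K gives O(~hold_position).
From O(~hold_position) and premise 7, O(~hold_position → file_transcript), we obtain O(file_transcript).
Premise 11, O(~reject_protocol → ~file_transcript), contraposes to O(file_transcript → reject_protocol); with O(file_transcript) we get O(reject_protocol).
Premise 9, O(~validate_disclosure → ~reject_protocol), contraposes to O(reject_protocol → validate_disclosure); with O(reject_protocol) we get O(validate_disclosure).
The contrapositive of premise 6 (O(approve_charter → ~validate_disclosure)) is O(validate_disclosure → ~approve_charter), and O(validate_disclosure) is already established, so O(~approve_charter).
Premise 1, O(~register_contract → approve_charter), contraposes to O(~approve_charter → register_contract); with O(~approve_charter) we get O(register_contract).
So O(register_contract) holds — register_contract is obligatory. None of the other listed options is made obligatory by any chain of premises.

register_contract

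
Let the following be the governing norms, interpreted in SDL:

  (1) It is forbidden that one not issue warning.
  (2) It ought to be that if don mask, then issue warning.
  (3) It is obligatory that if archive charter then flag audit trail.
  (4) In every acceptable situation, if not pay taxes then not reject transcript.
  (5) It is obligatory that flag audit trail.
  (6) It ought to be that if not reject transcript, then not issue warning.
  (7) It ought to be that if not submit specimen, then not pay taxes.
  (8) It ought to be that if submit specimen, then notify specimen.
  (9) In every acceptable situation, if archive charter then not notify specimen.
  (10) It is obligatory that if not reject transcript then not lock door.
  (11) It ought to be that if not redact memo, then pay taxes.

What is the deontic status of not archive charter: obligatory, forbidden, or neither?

Premise 1, F(¬issue_warning), is equivalent to O(issue_warning).
The contrapositive of premise 6 (O(¬reject_transcript → ¬issue_warning)) is O(issue_warning → reject_transcript), and O(issue_warning) is already established, so O(reject_transcript).
Premise 4, O(¬pay_taxes → ¬reject_transcript), contraposes to O(reject_transcript → pay_taxes); with O(reject_transcript) we get O(pay_taxes).
Premise 7 is O(¬submit_specimen → ¬pay_taxes); contrapositively O(pay_taxes → submit_specimen). Since O(pay_taxes) holds, K gives O(submit_specimen).
Applying K to premise 8 (O(submit_specimen → notify_specimen)) and O(submit_specimen) yields O(notify_specimen).
Premise 9, O(archive_charter → ¬notify_specimen), contraposes to O(notify_specimen → ¬archive_charter); with O(notify_specimen) we get O(¬archive_charter).
Premises 2, 3, 5, 10, 11 do not contribute to this derivation.
Hence ¬archive_charter is obligatory.

Obligatory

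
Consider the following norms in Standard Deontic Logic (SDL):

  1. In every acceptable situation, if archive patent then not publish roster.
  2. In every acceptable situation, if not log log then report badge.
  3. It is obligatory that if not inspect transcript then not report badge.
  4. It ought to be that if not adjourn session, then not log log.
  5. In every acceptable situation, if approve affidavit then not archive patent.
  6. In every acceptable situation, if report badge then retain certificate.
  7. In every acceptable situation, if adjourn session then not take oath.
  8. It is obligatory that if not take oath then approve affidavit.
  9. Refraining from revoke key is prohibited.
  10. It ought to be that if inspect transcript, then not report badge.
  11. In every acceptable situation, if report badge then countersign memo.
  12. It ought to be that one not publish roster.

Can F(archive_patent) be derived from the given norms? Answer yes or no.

Yes

Premises 10 and 3 cover both cases: O(inspect_transcript → ¬report_badge) and O(¬inspect_transcript → ¬report_badge). Since inspect_transcript ∨ ¬inspect_transcript is a tautology, O(¬report_badge) follows.
The contrapositive of premise 2 (O(¬log_log → report_badge)) is O(¬report_badge → log_log), and O(¬report_badge) is already established, so O(log_log).
Premise 4 is O(¬adjourn_session → ¬log_log); contrapositively O(log_log → adjourn_session). Since O(log_log) holds, K gives O(adjourn_session).
Premise 7 is O(adjourn_session → ¬take_oath); since O(adjourn_session), deontic closure gives O(¬take_oath).
With premise 8, O(¬take_oath → approve_affidavit), the K-axiom yields O(approve_affidavit).
With premise 5, O(approve_affidavit → ¬archive_patent), the K-axiom yields O(¬archive_patent).
Premises 1, 6, 9, 11, 12 do not contribute to this derivation.
So O(¬archive_patent) holds, i.e. F(archive_patent). The claim follows.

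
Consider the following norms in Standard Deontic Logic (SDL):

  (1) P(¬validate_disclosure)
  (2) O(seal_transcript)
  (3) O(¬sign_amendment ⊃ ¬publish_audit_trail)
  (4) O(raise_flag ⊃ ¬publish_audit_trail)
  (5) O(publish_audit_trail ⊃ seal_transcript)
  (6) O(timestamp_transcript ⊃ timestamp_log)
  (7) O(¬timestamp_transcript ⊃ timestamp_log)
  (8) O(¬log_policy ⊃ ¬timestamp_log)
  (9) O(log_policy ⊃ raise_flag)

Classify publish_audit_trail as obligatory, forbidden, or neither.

Forbidden

By case analysis on timestamp_transcript: premise 6 gives O(timestamp_transcript ⊃ timestamp_log) and premise 7 gives O(¬timestamp_transcript ⊃ timestamp_log), so O(timestamp_log) either way.
Premise 8 is O(¬log_policy ⊃ ¬timestamp_log); contrapositively O(timestamp_log ⊃ log_policy). Since O(timestamp_log) holds, K gives O(log_policy).
From O(log_policy) and premise 9, O(log_policy ⊃ raise_flag), we obtain O(raise_flag).
Applying K to premise 4 (O(raise_flag ⊃ ¬publish_audit_trail)) and O(raise_flag) yields O(¬publish_audit_trail).
Premises 1, 2, 3, 5 do not contribute to this derivation.
Thus O(¬publish_audit_trail), which is F(publish_audit_trail): publish_audit_trail is forbidden.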